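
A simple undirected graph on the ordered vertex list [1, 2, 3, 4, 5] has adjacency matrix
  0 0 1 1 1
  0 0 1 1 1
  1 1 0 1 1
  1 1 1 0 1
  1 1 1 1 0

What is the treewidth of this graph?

3

A width-3 tree decomposition is:
Bags: B1 = {2, 3, 4, 5}  B2 = {1, 3, 4, 5}
Tree: B1–B2
The largest bag has 4 vertices, giving width 3; this decomposition certifies tw(G) ≤ 3. On the other hand G contains the 4-clique {1, 3, 4, 5}. A clique must lie in a single bag of any decomposition, so no decomposition can have width below 3. Hence tw(G) = 3 exactly.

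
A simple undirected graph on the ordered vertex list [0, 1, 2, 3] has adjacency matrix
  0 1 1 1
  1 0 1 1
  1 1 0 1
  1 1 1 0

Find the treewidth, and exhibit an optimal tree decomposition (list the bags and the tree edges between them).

Treewidth 3.
Bags: B1 = {0, 1, 2, 3}
Tree: (single bag)

With just one bag of size 4, the width is 4 − 1 = 3, so tw(G) ≤ 3. On the other hand G contains the 4-clique {0, 1, 2, 3}. A clique must lie in a single bag of any decomposition, so no decomposition can have width below 3. Hence tw(G) = 3 exactly.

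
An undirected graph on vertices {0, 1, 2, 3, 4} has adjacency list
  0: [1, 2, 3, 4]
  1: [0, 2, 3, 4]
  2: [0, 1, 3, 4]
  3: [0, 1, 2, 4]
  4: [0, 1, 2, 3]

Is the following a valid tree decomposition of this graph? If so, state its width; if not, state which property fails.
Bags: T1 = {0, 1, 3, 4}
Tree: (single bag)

No — vertex 2 appears in no bag.

A tree decomposition must satisfy three properties: every vertex lies in some bag; for every edge, both endpoints lie together in some bag; and for every vertex, the bags containing it form a connected subtree. Here vertex 2 appears in no bag, so the decomposition is invalid.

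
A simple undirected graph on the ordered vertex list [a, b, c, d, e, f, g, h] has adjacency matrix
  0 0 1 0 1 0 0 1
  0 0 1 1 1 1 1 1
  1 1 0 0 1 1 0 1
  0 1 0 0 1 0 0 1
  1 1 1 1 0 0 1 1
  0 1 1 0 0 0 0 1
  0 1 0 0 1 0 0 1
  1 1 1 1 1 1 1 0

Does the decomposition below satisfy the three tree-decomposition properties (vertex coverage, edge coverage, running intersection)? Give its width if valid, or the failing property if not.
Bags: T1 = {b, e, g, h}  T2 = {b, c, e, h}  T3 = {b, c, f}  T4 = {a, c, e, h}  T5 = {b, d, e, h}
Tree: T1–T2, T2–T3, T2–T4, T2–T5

No — edge (h,f) lies in no bag.

A tree decomposition must satisfy three properties: every vertex lies in some bag; for every edge, both endpoints lie together in some bag; and for every vertex, the bags containing it form a connected subtree. Here edge (h,f) lies in no bag, so the decomposition is invalid.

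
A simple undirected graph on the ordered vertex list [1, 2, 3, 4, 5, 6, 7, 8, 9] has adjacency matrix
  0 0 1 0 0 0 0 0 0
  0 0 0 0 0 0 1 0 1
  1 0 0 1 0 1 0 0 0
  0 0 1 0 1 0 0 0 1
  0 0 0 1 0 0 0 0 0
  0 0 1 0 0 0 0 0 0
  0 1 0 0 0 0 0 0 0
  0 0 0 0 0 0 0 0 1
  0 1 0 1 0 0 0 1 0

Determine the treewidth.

A width-1 tree decomposition is:
Bags: B1 = {4, 9}  B2 = {8, 9}  B3 = {3, 4}  B4 = {4, 5}  B5 = {2, 9}  B6 = {3, 6}  B7 = {1, 3}  B8 = {2, 7}
Tree: B1–B2, B1–B3, B3–B4, B2–B5, B3–B6, B3–B7, B5–B8
Each bag holds 2 vertices, so the decomposition has width 1, which upper-bounds the treewidth. Since G has at least one edge (e.g. 9–4), it is not an edgeless graph, so tw(G) ≥ 1. Combining the bounds, tw(G) = 1.

1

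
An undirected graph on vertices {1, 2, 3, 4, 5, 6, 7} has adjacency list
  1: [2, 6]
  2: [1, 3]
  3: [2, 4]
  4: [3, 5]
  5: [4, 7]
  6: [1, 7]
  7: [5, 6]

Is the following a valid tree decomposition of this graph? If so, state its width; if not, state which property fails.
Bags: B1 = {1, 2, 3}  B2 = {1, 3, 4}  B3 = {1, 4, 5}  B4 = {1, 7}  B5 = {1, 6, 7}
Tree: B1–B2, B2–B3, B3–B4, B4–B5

No — edge (5,7) lies in no bag.

A tree decomposition must satisfy three properties: every vertex lies in some bag; for every edge, both endpoints lie together in some bag; and for every vertex, the bags containing it form a connected subtree. Here edge (5,7) lies in no bag, so the decomposition is invalid.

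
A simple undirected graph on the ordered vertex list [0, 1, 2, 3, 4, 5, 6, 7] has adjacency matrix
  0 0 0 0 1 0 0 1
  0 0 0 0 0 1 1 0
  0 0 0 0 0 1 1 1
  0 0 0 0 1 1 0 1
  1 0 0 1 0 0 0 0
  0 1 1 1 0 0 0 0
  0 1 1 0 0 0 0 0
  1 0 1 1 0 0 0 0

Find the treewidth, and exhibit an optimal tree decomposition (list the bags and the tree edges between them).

Treewidth 2.
Bags: B1 = {0, 4, 7}  B2 = {3, 4, 7}  B3 = {2, 3, 7}  B4 = {2, 3, 5}  B5 = {2, 5, 6}  B6 = {1, 5, 6}
Tree: B1–B2, B2–B3, B3–B4, B4–B5, B5–B6

Each bag holds 3 vertices, so the decomposition has width 2, which upper-bounds the treewidth. The edges 0–4–3–7–0 form a cycle, so G is not a tree and its treewidth is at least 2. The upper and lower bounds meet at 2, so that is the treewidth.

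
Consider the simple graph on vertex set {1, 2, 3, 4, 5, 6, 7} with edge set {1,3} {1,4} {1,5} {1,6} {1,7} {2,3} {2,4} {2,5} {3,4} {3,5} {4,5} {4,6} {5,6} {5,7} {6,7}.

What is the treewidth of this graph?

3

A width-3 tree decomposition is:
Bags: B1 = {1, 3, 4, 5}  B2 = {2, 3, 4, 5}  B3 = {1, 4, 5, 6}  B4 = {1, 5, 6, 7}
Tree: B1–B2, B1–B3, B3–B4
The largest bag has 4 vertices, giving width 3; this decomposition certifies tw(G) ≤ 3. On the other hand G contains the 4-clique {1, 3, 4, 5}. A clique must lie in a single bag of any decomposition, so no decomposition can have width below 3. Hence tw(G) = 3 exactly.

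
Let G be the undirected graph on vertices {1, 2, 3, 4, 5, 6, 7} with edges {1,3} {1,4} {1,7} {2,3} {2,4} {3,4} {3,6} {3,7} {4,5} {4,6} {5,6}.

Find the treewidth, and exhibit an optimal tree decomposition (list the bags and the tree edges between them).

Treewidth 2.
One such decomposition:
Bags: B1 = {2, 3, 4}  B2 = {3, 4, 6}  B3 = {4, 5, 6}  B4 = {1, 3, 4}  B5 = {1, 3, 7}
Tree: B1–B2, B2–B3, B2–B4, B4–B5

Each bag holds 3 vertices, so the decomposition has width 2, which upper-bounds the treewidth. Conversely, {1, 3, 4} is a clique of size 3, and the vertices of any clique must share a bag in every tree decomposition; so some bag has ≥ 3 vertices and tw(G) ≥ 2. Therefore the treewidth is 2.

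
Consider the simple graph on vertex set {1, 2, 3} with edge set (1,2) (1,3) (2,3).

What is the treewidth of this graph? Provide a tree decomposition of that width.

A single bag containing all 3 vertices is trivially a valid decomposition of width 2. Conversely, {1, 2, 3} is a clique of size 3, and the vertices of any clique must share a bag in every tree decomposition; so some bag has ≥ 3 vertices and tw(G) ≥ 2. The upper and lower bounds meet at 2, so that is the treewidth.

Treewidth 2.
One such decomposition:
Bags: B1 = {1, 2, 3}
Tree: (single bag)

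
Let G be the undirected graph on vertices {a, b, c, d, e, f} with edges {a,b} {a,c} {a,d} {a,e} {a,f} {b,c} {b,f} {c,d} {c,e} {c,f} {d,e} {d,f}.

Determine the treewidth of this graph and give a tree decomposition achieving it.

Treewidth 3.
Bags: B1 = {a, b, c, f}  B2 = {a, c, d, f}  B3 = {a, c, d, e}
Tree: B1–B2, B2–B3

Each bag holds 4 vertices, so the decomposition has width 3, which upper-bounds the treewidth. Conversely, {a, c, d, e} is a clique of size 4, and the vertices of any clique must share a bag in every tree decomposition; so some bag has ≥ 4 vertices and tw(G) ≥ 3. Combining the bounds, tw(G) = 3.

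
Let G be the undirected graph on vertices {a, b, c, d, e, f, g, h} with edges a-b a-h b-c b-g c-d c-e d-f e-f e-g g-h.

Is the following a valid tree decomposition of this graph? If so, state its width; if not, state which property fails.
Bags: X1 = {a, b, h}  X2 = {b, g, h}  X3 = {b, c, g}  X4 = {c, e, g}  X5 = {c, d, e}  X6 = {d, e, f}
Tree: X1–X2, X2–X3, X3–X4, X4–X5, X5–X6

Vertex coverage: the bags together contain {a, b, c, d, e, f, g, h}, the full vertex set. Edge coverage: each edge of G has both endpoints in at least one bag. Running intersection: for every vertex, the bags containing it form a connected subtree. All three properties hold, so this is a valid tree decomposition of width max|bag| − 1 = 2, and hence tw(G) ≤ 2.

Yes; width 2.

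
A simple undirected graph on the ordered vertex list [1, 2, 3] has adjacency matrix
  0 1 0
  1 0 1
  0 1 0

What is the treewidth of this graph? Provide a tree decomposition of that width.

The largest bag has 2 vertices, giving width 1; this decomposition certifies tw(G) ≤ 1. G has an edge, so its treewidth is at least 1. Combining the bounds, tw(G) = 1.

Treewidth 1.
One such decomposition:
Bags: B1 = {1, 2}  B2 = {2, 3}
Tree: B1–B2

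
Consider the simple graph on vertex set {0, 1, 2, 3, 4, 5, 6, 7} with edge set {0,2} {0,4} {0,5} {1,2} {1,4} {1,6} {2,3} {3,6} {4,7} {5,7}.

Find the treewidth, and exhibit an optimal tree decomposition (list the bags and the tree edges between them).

Every bag has size at most 3, so the width is 3 − 1 = 2 and tw(G) ≤ 2. For the lower bound, G contains the cycle 7–5–0–4–7, so G is not a forest; only forests have treewidth ≤ 1, hence tw(G) ≥ 2. Combining the bounds, tw(G) = 2.

Treewidth 2.
Bags: B1 = {4, 5, 7}  B2 = {0, 4, 5}  B3 = {0, 1, 4}  B4 = {0, 1, 2}  B5 = {1, 2, 6}  B6 = {2, 3, 6}
Tree: B1–B2, B2–B3, B3–B4, B4–B5, B5–B6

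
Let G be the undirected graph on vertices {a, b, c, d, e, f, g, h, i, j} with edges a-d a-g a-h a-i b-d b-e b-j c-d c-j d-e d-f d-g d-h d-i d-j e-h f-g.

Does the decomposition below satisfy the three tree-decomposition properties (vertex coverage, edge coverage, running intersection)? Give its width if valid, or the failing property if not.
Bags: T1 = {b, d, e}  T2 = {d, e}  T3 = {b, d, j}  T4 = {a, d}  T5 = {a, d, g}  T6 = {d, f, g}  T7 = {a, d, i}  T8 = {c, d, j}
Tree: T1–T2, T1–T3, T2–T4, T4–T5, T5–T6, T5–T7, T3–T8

No — vertex h appears in no bag.

A tree decomposition must satisfy three properties: every vertex lies in some bag; for every edge, both endpoints lie together in some bag; and for every vertex, the bags containing it form a connected subtree. Here vertex h appears in no bag, so the decomposition is invalid.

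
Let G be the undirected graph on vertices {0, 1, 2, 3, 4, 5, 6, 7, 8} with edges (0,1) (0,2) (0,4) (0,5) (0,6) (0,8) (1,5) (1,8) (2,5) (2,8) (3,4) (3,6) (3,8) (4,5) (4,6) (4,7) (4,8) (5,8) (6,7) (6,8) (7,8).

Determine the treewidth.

A width-3 tree decomposition is:
Bags: B1 = {0, 4, 5, 8}  B2 = {0, 4, 6, 8}  B3 = {0, 1, 5, 8}  B4 = {0, 2, 5, 8}  B5 = {4, 6, 7, 8}  B6 = {3, 4, 6, 8}
Tree: B1–B2, B1–B3, B3–B4, B2–B5, B2–B6
Every bag has size at most 4, so the width is 4 − 1 = 3 and tw(G) ≤ 3. On the other hand G contains the 4-clique {0, 1, 5, 8}. A clique must lie in a single bag of any decomposition, so no decomposition can have width below 3. Hence tw(G) = 3 exactly.

3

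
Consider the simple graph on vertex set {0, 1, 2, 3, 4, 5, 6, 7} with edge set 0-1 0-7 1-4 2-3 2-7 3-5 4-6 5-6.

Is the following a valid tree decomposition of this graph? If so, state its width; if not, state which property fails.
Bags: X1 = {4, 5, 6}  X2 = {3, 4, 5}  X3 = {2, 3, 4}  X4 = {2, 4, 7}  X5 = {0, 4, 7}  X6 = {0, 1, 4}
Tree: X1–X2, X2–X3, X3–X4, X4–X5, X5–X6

Every vertex of G appears in some bag (union = {0, 1, 2, 3, 4, 5, 6, 7}); every edge is covered by a bag; and for each vertex v the set of bags containing v is connected in the bag tree. The decomposition is therefore valid. The largest bag has 3 vertices, so the width is 2.

Yes; width 2.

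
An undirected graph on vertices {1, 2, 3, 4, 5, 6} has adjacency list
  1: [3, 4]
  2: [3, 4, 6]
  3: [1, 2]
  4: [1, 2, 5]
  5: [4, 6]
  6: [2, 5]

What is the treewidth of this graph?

A width-2 tree decomposition is:
Bags: B1 = {1, 2, 3}  B2 = {1, 2, 4}  B3 = {2, 4, 6}  B4 = {4, 5, 6}
Tree: B1–B2, B2–B3, B3–B4
Each bag holds 3 vertices, so the decomposition has width 2, which upper-bounds the treewidth. For the lower bound, G contains the cycle 3–1–4–2–3, so G is not a forest; only forests have treewidth ≤ 1, hence tw(G) ≥ 2. Hence tw(G) = 2 exactly.

2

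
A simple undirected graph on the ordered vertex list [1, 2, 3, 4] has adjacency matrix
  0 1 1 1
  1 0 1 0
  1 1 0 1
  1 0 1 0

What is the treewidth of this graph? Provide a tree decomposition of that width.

Treewidth 2.
One such decomposition:
Bags: B1 = {1, 3, 4}  B2 = {1, 2, 3}
Tree: B1–B2

The largest bag has 3 vertices, giving width 2; this decomposition certifies tw(G) ≤ 2. For the lower bound, the 3 vertices {1, 2, 3} are pairwise adjacent, and any tree decomposition puts a clique entirely inside one bag — forcing width ≥ 2. Therefore the treewidth is 2.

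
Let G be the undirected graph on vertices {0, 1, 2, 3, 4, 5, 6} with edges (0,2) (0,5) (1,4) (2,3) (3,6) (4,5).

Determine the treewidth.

1

A width-1 tree decomposition is:
Bags: B1 = {1, 4}  B2 = {4, 5}  B3 = {0, 5}  B4 = {0, 2}  B5 = {2, 3}  B6 = {3, 6}
Tree: B1–B2, B2–B3, B3–B4, B4–B5, B5–B6
The largest bag has 2 vertices, giving width 1; this decomposition certifies tw(G) ≤ 1. Any graph with an edge has treewidth ≥ 1, and G has the edge 1–4. The upper and lower bounds meet at 1, so that is the treewidth.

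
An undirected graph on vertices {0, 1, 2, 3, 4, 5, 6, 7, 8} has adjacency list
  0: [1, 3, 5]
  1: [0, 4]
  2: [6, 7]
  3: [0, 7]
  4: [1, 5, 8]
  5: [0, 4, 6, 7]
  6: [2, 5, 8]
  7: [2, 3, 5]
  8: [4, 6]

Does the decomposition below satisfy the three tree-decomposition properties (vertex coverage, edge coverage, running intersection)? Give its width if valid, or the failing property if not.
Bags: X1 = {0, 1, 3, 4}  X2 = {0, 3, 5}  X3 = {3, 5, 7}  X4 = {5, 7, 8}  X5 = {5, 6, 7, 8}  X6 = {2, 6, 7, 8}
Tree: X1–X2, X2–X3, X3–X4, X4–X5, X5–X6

A tree decomposition must satisfy three properties: every vertex lies in some bag; for every edge, both endpoints lie together in some bag; and for every vertex, the bags containing it form a connected subtree. Here edge (4,5) lies in no bag, so the decomposition is invalid.

No — edge (4,5) lies in no bag.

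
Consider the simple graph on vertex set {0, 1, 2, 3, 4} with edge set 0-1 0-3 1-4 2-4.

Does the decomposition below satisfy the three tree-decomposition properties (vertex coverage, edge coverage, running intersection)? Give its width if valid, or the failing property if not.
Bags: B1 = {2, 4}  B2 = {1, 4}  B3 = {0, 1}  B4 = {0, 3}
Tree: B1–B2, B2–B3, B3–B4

Vertex coverage: the bags together contain {0, 1, 2, 3, 4}, the full vertex set. Edge coverage: each edge of G has both endpoints in at least one bag. Running intersection: for every vertex, the bags containing it form a connected subtree. All three properties hold, so this is a valid tree decomposition of width max|bag| − 1 = 1, and hence tw(G) ≤ 1.

Yes; width 1.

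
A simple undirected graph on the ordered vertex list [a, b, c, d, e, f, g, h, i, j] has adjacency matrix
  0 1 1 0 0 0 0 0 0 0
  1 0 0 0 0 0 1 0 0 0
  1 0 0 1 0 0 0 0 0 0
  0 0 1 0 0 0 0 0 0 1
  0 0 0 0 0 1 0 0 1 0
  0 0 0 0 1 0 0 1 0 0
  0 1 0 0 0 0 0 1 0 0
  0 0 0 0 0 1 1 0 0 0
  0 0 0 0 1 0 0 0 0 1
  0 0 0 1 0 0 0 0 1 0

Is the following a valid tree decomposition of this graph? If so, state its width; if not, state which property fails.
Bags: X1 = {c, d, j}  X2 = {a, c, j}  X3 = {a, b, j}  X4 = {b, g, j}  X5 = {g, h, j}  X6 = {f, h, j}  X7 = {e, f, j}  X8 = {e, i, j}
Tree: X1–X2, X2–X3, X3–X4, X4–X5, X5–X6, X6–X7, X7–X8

Vertex coverage: the bags together contain {a, b, c, d, e, f, g, h, i, j}, the full vertex set. Edge coverage: each edge of G has both endpoints in at least one bag. Running intersection: for every vertex, the bags containing it form a connected subtree. All three properties hold, so this is a valid tree decomposition of width max|bag| − 1 = 2, and hence tw(G) ≤ 2.

Yes; width 2.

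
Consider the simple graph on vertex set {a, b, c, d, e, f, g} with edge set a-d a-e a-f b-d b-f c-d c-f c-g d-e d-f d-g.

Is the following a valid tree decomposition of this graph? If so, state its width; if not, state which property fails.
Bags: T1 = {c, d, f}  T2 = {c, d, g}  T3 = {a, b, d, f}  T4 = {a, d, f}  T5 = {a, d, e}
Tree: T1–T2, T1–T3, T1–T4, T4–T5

No — bags containing vertex a are not connected in the tree.

A tree decomposition must satisfy three properties: every vertex lies in some bag; for every edge, both endpoints lie together in some bag; and for every vertex, the bags containing it form a connected subtree. Here bags containing vertex a are not connected in the tree, so the decomposition is invalid.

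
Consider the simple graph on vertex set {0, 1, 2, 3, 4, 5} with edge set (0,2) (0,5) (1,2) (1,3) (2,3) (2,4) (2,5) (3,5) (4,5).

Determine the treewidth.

2

A width-2 tree decomposition is:
Bags: B1 = {2, 3, 5}  B2 = {1, 2, 3}  B3 = {0, 2, 5}  B4 = {2, 4, 5}
Tree: B1–B2, B1–B3, B3–B4
Every bag has size at most 3, so the width is 3 − 1 = 2 and tw(G) ≤ 2. For the lower bound, the 3 vertices {1, 2, 3} are pairwise adjacent, and any tree decomposition puts a clique entirely inside one bag — forcing width ≥ 2. Combining the bounds, tw(G) = 2.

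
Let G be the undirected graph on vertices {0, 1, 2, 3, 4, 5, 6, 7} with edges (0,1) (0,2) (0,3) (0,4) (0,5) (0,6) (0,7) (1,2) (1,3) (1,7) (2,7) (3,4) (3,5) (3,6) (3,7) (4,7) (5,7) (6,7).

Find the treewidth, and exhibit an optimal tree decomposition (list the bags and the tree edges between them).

Each bag holds 4 vertices, so the decomposition has width 3, which upper-bounds the treewidth. Conversely, {0, 1, 2, 7} is a clique of size 4, and the vertices of any clique must share a bag in every tree decomposition; so some bag has ≥ 4 vertices and tw(G) ≥ 3. Therefore the treewidth is 3.

Treewidth 3.
One such decomposition:
Bags: B1 = {0, 3, 4, 7}  B2 = {0, 3, 6, 7}  B3 = {0, 1, 3, 7}  B4 = {0, 1, 2, 7}  B5 = {0, 3, 5, 7}
Tree: B1–B2, B2–B3, B3–B4, B3–B5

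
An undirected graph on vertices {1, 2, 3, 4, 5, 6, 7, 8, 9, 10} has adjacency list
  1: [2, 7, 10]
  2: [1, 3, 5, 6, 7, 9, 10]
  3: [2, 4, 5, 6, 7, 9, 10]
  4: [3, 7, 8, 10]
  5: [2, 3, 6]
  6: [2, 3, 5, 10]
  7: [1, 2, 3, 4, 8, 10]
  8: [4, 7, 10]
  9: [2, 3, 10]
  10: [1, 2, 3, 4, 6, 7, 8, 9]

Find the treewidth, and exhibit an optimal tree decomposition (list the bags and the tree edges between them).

Treewidth 3.
One such decomposition:
Bags: B1 = {2, 3, 7, 10}  B2 = {3, 4, 7, 10}  B3 = {1, 2, 7, 10}  B4 = {4, 7, 8, 10}  B5 = {2, 3, 6, 10}  B6 = {2, 3, 5, 6}  B7 = {2, 3, 9, 10}
Tree: B1–B2, B1–B3, B2–B4, B1–B5, B5–B6, B5–B7

Every bag has size at most 4, so the width is 4 − 1 = 3 and tw(G) ≤ 3. Conversely, {4, 7, 8, 10} is a clique of size 4, and the vertices of any clique must share a bag in every tree decomposition; so some bag has ≥ 4 vertices and tw(G) ≥ 3. Combining the bounds, tw(G) = 3.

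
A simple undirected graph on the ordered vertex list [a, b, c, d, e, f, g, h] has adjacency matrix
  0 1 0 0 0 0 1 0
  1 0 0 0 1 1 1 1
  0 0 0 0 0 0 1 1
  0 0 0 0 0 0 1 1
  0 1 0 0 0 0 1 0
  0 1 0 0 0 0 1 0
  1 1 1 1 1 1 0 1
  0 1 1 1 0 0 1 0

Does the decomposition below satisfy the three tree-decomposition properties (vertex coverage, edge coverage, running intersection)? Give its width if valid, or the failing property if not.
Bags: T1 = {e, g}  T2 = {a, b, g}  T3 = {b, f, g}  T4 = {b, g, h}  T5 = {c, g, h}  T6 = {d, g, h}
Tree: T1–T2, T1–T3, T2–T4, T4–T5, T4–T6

A tree decomposition must satisfy three properties: every vertex lies in some bag; for every edge, both endpoints lie together in some bag; and for every vertex, the bags containing it form a connected subtree. Here edge (b,e) lies in no bag, so the decomposition is invalid.

No — edge (b,e) lies in no bag.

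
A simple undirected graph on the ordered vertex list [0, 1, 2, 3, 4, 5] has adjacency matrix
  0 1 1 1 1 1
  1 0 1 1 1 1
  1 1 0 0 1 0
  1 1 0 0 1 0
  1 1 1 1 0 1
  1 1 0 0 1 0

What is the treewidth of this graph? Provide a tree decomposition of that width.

Treewidth 3.
Bags: B1 = {0, 1, 4, 5}  B2 = {0, 1, 2, 4}  B3 = {0, 1, 3, 4}
Tree: B1–B2, B1–B3

The largest bag has 4 vertices, giving width 3; this decomposition certifies tw(G) ≤ 3. Conversely, {0, 1, 2, 4} is a clique of size 4, and the vertices of any clique must share a bag in every tree decomposition; so some bag has ≥ 4 vertices and tw(G) ≥ 3. The upper and lower bounds meet at 3, so that is the treewidth.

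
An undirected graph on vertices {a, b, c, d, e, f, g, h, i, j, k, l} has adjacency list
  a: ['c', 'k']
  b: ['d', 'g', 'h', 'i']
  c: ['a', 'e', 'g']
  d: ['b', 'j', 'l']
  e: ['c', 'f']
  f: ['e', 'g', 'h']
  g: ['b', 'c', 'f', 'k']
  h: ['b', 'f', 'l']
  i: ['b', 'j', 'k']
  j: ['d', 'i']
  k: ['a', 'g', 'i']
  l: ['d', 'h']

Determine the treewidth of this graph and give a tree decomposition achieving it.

The largest bag has 4 vertices, giving width 3; this decomposition certifies tw(G) ≤ 3. For the lower bound: the 4 vertex sets {a,c,e}, {f}, {g}, {b,h,i,k} are disjoint, each induces a connected subgraph, and every pair is joined by at least one edge of G. Contracting each set to a single vertex therefore yields K_{4} as a minor, and since treewidth is minor-monotone, tw(G) ≥ tw(K_{4}) = 3. The upper and lower bounds meet at 3, so that is the treewidth.

Treewidth 3.
One such decomposition:
Bags: B1 = {a, c, e, f}  B2 = {a, c, f, g}  B3 = {a, f, g, k}  B4 = {f, g, h, k}  B5 = {b, g, h, k}  B6 = {b, h, i, k}  B7 = {b, h, i, l}  B8 = {b, d, i, l}  B9 = {d, i, j, l}
Tree: B1–B2, B2–B3, B3–B4, B4–B5, B5–B6, B6–B7, B7–B8, B8–B9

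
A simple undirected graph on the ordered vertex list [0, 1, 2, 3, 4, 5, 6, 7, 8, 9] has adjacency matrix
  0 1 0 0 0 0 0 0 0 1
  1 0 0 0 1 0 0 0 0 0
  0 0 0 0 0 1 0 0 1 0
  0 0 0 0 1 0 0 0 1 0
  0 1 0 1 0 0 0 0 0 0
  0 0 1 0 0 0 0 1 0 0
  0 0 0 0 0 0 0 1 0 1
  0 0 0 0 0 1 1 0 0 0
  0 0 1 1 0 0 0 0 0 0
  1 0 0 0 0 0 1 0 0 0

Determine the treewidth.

2

A width-2 tree decomposition is:
Bags: B1 = {1, 3, 4}  B2 = {1, 3, 8}  B3 = {1, 2, 8}  B4 = {1, 2, 5}  B5 = {1, 5, 7}  B6 = {1, 6, 7}  B7 = {1, 6, 9}  B8 = {0, 1, 9}
Tree: B1–B2, B2–B3, B3–B4, B4–B5, B5–B6, B6–B7, B7–B8
The largest bag has 3 vertices, giving width 2; this decomposition certifies tw(G) ≤ 2. Since 1–4–3–8–2–5–7–6–9–0–1 is a cycle in G, G is not acyclic. Forests are exactly the graphs of treewidth ≤ 1, so tw(G) ≥ 2. Combining the bounds, tw(G) = 2.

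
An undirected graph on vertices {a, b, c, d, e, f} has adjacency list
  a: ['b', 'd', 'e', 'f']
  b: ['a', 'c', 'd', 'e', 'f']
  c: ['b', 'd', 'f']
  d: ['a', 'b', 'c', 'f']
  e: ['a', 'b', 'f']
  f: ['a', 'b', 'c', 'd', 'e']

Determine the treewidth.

A width-3 tree decomposition is:
Bags: B1 = {a, b, d, f}  B2 = {b, c, d, f}  B3 = {a, b, e, f}
Tree: B1–B2, B1–B3
Every bag has size at most 4, so the width is 4 − 1 = 3 and tw(G) ≤ 3. On the other hand G contains the 4-clique {b, c, d, f}. A clique must lie in a single bag of any decomposition, so no decomposition can have width below 3. Therefore the treewidth is 3.

3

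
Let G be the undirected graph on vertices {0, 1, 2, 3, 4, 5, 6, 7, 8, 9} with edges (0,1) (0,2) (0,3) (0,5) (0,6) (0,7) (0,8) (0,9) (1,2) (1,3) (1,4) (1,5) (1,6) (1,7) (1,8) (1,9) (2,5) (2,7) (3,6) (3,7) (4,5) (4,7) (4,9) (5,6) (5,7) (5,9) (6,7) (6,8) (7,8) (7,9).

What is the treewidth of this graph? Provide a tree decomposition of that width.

The largest bag has 5 vertices, giving width 4; this decomposition certifies tw(G) ≤ 4. On the other hand G contains the 5-clique {0, 1, 6, 7, 8}. A clique must lie in a single bag of any decomposition, so no decomposition can have width below 4. Combining the bounds, tw(G) = 4.

Treewidth 4.
One optimal decomposition is:
Bags: B1 = {0, 1, 2, 5, 7}  B2 = {0, 1, 5, 7, 9}  B3 = {1, 4, 5, 7, 9}  B4 = {0, 1, 5, 6, 7}  B5 = {0, 1, 6, 7, 8}  B6 = {0, 1, 3, 6, 7}
Tree: B1–B2, B2–B3, B2–B4, B4–B5, B5–B6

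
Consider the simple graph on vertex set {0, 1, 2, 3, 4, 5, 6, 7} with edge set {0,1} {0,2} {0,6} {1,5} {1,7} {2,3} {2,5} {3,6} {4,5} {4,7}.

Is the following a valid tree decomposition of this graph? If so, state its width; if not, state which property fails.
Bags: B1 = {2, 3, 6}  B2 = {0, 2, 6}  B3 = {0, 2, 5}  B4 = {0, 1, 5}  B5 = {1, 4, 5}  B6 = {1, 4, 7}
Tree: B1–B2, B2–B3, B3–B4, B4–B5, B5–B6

Checking the three conditions: (i) the bags cover all of {0, 1, 2, 3, 4, 5, 6, 7}; (ii) for each edge, some bag contains both endpoints; (iii) the bags containing any fixed vertex form a subtree. All hold, so the decomposition is valid with width 3 − 1 = 2.

Yes; width 2.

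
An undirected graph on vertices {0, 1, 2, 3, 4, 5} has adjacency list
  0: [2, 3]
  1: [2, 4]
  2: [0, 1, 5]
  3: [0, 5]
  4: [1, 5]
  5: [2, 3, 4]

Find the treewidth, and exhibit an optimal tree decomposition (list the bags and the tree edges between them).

Treewidth 2.
One such decomposition:
Bags: B1 = {1, 2, 4}  B2 = {2, 4, 5}  B3 = {0, 2, 5}  B4 = {0, 3, 5}
Tree: B1–B2, B2–B3, B3–B4

Each bag holds 3 vertices, so the decomposition has width 2, which upper-bounds the treewidth. For the lower bound, G contains the cycle 1–4–5–2–1, so G is not a forest; only forests have treewidth ≤ 1, hence tw(G) ≥ 2. Hence tw(G) = 2 exactly.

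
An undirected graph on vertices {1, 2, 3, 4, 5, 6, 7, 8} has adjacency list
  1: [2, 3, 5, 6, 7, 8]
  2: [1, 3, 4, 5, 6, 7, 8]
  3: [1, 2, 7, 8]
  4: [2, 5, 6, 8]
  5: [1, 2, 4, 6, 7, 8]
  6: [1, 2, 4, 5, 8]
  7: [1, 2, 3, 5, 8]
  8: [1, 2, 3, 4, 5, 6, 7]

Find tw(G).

A width-4 tree decomposition is:
Bags: B1 = {1, 2, 5, 6, 8}  B2 = {2, 4, 5, 6, 8}  B3 = {1, 2, 5, 7, 8}  B4 = {1, 2, 3, 7, 8}
Tree: B1–B2, B1–B3, B3–B4
Every bag has size at most 5, so the width is 5 − 1 = 4 and tw(G) ≤ 4. Conversely, {1, 2, 3, 7, 8} is a clique of size 5, and the vertices of any clique must share a bag in every tree decomposition; so some bag has ≥ 5 vertices and tw(G) ≥ 4. Therefore the treewidth is 4.

4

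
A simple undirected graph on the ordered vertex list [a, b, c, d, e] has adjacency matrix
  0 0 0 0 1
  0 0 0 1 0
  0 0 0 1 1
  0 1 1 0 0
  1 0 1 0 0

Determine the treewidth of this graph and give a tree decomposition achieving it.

Every bag has size at most 2, so the width is 2 − 1 = 1 and tw(G) ≤ 1. Any graph with an edge has treewidth ≥ 1, and G has the edge a–e. Therefore the treewidth is 1.

Treewidth 1.
Bags: B1 = {a, e}  B2 = {c, e}  B3 = {c, d}  B4 = {b, d}
Tree: B1–B2, B2–B3, B3–B4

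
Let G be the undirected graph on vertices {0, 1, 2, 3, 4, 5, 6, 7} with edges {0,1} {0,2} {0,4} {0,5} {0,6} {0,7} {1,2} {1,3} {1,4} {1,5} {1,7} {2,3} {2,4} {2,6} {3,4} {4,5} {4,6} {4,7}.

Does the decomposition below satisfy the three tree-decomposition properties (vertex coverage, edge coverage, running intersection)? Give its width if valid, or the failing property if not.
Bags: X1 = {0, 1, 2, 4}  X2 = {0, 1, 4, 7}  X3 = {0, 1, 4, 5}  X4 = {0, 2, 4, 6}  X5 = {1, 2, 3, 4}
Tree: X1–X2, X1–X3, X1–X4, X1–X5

Vertex coverage: the bags together contain {0, 1, 2, 3, 4, 5, 6, 7}, the full vertex set. Edge coverage: each edge of G has both endpoints in at least one bag. Running intersection: for every vertex, the bags containing it form a connected subtree. All three properties hold, so this is a valid tree decomposition of width max|bag| − 1 = 3, and hence tw(G) ≤ 3.

Yes; width 3.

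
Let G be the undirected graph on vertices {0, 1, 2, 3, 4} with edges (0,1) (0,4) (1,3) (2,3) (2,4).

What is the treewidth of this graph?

A width-2 tree decomposition is:
Bags: B1 = {0, 1, 3}  B2 = {0, 3, 4}  B3 = {2, 3, 4}
Tree: B1–B2, B2–B3
Each bag holds 3 vertices, so the decomposition has width 2, which upper-bounds the treewidth. The edges 3–1–0–4–2–3 form a cycle, so G is not a tree and its treewidth is at least 2. Hence tw(G) = 2 exactly.

2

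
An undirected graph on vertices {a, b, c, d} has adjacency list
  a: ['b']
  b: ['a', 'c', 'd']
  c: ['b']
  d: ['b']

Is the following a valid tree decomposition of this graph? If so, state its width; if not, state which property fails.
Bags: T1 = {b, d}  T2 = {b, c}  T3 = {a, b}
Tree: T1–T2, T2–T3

Checking the three conditions: (i) the bags cover all of {a, b, c, d}; (ii) for each edge, some bag contains both endpoints; (iii) the bags containing any fixed vertex form a subtree. All hold, so the decomposition is valid with width 2 − 1 = 1.

Yes; width 1.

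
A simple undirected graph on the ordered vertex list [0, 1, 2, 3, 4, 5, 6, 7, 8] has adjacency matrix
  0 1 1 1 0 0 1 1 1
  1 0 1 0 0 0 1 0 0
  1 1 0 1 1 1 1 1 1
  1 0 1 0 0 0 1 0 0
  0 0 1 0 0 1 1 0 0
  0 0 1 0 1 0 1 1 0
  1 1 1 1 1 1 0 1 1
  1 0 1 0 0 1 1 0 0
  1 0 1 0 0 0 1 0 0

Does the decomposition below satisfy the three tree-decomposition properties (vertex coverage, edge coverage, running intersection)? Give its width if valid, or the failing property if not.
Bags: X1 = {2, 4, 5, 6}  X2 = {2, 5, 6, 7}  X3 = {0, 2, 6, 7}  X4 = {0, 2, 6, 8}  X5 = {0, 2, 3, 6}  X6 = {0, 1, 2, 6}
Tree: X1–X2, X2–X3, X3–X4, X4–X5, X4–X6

Yes; width 3.

Vertex coverage: the bags together contain {0, 1, 2, 3, 4, 5, 6, 7, 8}, the full vertex set. Edge coverage: each edge of G has both endpoints in at least one bag. Running intersection: for every vertex, the bags containing it form a connected subtree. All three properties hold, so this is a valid tree decomposition of width max|bag| − 1 = 3, and hence tw(G) ≤ 3.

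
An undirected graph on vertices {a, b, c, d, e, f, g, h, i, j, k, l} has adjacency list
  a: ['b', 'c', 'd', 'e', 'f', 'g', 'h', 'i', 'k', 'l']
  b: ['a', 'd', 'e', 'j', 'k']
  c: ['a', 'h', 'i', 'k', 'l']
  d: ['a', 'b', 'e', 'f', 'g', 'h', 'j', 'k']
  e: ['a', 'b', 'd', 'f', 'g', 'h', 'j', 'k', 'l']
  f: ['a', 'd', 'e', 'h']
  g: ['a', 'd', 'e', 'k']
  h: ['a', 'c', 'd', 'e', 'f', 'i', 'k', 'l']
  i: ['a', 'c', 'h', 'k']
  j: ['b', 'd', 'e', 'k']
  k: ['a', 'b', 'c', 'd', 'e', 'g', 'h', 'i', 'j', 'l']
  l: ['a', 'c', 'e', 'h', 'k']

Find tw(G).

4

A width-4 tree decomposition is:
Bags: B1 = {a, b, d, e, k}  B2 = {a, d, e, h, k}  B3 = {a, e, h, k, l}  B4 = {a, c, h, k, l}  B5 = {a, d, e, g, k}  B6 = {b, d, e, j, k}  B7 = {a, d, e, f, h}  B8 = {a, c, h, i, k}
Tree: B1–B2, B2–B3, B3–B4, B2–B5, B1–B6, B2–B7, B4–B8
The largest bag has 5 vertices, giving width 4; this decomposition certifies tw(G) ≤ 4. For the lower bound, the 5 vertices {a, d, e, f, h} are pairwise adjacent, and any tree decomposition puts a clique entirely inside one bag — forcing width ≥ 4. Therefore the treewidth is 4.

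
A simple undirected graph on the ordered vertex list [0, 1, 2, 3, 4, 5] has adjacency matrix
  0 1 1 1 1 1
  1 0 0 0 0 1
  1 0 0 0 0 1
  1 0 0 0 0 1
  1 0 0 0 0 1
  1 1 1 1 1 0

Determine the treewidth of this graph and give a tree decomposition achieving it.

Every bag has size at most 3, so the width is 3 − 1 = 2 and tw(G) ≤ 2. Conversely, {0, 1, 5} is a clique of size 3, and the vertices of any clique must share a bag in every tree decomposition; so some bag has ≥ 3 vertices and tw(G) ≥ 2. Therefore the treewidth is 2.

Treewidth 2.
One such decomposition:
Bags: B1 = {0, 4, 5}  B2 = {0, 3, 5}  B3 = {0, 2, 5}  B4 = {0, 1, 5}
Tree: B1–B2, B1–B3, B1–B4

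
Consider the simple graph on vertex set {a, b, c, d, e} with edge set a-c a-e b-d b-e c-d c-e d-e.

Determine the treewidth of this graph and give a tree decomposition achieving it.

Treewidth 2.
One such decomposition:
Bags: B1 = {a, c, e}  B2 = {c, d, e}  B3 = {b, d, e}
Tree: B1–B2, B2–B3

The largest bag has 3 vertices, giving width 2; this decomposition certifies tw(G) ≤ 2. On the other hand G contains the 3-clique {c, d, e}. A clique must lie in a single bag of any decomposition, so no decomposition can have width below 2. Therefore the treewidth is 2.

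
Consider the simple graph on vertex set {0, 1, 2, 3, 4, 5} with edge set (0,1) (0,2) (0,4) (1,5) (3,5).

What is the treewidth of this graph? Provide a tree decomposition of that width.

Treewidth 1.
One optimal decomposition is:
Bags: B1 = {0, 4}  B2 = {0, 1}  B3 = {0, 2}  B4 = {1, 5}  B5 = {3, 5}
Tree: B1–B2, B2–B3, B2–B4, B4–B5

Each bag holds 2 vertices, so the decomposition has width 1, which upper-bounds the treewidth. Any graph with an edge has treewidth ≥ 1, and G has the edge 4–0. Therefore the treewidth is 1.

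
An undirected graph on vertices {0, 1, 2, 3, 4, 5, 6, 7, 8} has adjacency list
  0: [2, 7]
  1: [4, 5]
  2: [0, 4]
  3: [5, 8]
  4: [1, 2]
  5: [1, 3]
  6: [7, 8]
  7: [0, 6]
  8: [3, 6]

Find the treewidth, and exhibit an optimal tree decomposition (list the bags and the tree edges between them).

Treewidth 2.
Bags: B1 = {1, 4, 5}  B2 = {3, 4, 5}  B3 = {3, 4, 8}  B4 = {4, 6, 8}  B5 = {4, 6, 7}  B6 = {0, 4, 7}  B7 = {0, 2, 4}
Tree: B1–B2, B2–B3, B3–B4, B4–B5, B5–B6, B6–B7

Every bag has size at most 3, so the width is 3 − 1 = 2 and tw(G) ≤ 2. Since 4–1–5–3–8–6–7–0–2–4 is a cycle in G, G is not acyclic. Forests are exactly the graphs of treewidth ≤ 1, so tw(G) ≥ 2. Therefore the treewidth is 2.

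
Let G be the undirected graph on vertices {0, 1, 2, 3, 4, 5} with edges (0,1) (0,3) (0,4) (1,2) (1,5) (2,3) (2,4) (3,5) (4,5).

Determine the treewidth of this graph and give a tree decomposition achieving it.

Treewidth 3.
Bags: B1 = {1, 3, 4, 5}  B2 = {0, 1, 3, 4}  B3 = {1, 2, 3, 4}
Tree: B1–B2, B2–B3

Every bag has size at most 4, so the width is 4 − 1 = 3 and tw(G) ≤ 3. For the lower bound: the 4 vertex sets {4,5}, {0,1}, {3}, {2} are disjoint, each induces a connected subgraph, and every pair is joined by at least one edge of G. Contracting each set to a single vertex therefore yields K_{4} as a minor, and since treewidth is minor-monotone, tw(G) ≥ tw(K_{4}) = 3. Therefore the treewidth is 3.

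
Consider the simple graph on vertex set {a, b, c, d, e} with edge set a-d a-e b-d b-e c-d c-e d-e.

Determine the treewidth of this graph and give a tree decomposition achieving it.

Treewidth 2.
One optimal decomposition is:
Bags: B1 = {a, d, e}  B2 = {c, d, e}  B3 = {b, d, e}
Tree: B1–B2, B1–B3

The largest bag has 3 vertices, giving width 2; this decomposition certifies tw(G) ≤ 2. On the other hand G contains the 3-clique {c, d, e}. A clique must lie in a single bag of any decomposition, so no decomposition can have width below 2. Therefore the treewidth is 2.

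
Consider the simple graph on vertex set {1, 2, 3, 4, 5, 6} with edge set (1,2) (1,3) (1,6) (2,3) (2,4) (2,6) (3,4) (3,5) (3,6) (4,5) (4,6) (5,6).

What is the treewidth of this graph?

A width-3 tree decomposition is:
Bags: B1 = {1, 2, 3, 6}  B2 = {2, 3, 4, 6}  B3 = {3, 4, 5, 6}
Tree: B1–B2, B2–B3
Every bag has size at most 4, so the width is 4 − 1 = 3 and tw(G) ≤ 3. On the other hand G contains the 4-clique {1, 2, 3, 6}. A clique must lie in a single bag of any decomposition, so no decomposition can have width below 3. Hence tw(G) = 3 exactly.

3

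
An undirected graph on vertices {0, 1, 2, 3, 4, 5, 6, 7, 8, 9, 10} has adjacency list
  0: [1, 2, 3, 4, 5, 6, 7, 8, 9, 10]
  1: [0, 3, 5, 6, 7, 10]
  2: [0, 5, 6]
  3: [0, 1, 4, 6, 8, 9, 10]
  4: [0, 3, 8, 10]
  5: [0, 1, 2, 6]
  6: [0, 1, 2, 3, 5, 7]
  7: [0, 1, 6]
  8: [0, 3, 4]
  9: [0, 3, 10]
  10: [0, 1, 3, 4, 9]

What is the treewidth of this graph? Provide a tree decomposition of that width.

Each bag holds 4 vertices, so the decomposition has width 3, which upper-bounds the treewidth. On the other hand G contains the 4-clique {0, 2, 5, 6}. A clique must lie in a single bag of any decomposition, so no decomposition can have width below 3. Combining the bounds, tw(G) = 3.

Treewidth 3.
One such decomposition:
Bags: B1 = {0, 1, 3, 6}  B2 = {0, 1, 3, 10}  B3 = {0, 3, 4, 10}  B4 = {0, 3, 4, 8}  B5 = {0, 3, 9, 10}  B6 = {0, 1, 5, 6}  B7 = {0, 2, 5, 6}  B8 = {0, 1, 6, 7}
Tree: B1–B2, B2–B3, B3–B4, B3–B5, B1–B6, B6–B7, B6–B8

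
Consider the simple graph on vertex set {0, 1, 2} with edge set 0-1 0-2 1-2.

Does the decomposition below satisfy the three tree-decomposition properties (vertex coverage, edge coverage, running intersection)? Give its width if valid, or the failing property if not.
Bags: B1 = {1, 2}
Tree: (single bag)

No — vertex 0 appears in no bag.

A tree decomposition must satisfy three properties: every vertex lies in some bag; for every edge, both endpoints lie together in some bag; and for every vertex, the bags containing it form a connected subtree. Here vertex 0 appears in no bag, so the decomposition is invalid.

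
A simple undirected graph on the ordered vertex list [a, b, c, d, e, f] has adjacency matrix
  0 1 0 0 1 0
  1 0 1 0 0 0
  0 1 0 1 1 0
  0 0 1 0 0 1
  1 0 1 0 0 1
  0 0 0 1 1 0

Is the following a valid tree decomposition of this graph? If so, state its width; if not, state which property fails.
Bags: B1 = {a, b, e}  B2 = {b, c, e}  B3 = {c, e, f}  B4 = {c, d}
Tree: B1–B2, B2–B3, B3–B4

A tree decomposition must satisfy three properties: every vertex lies in some bag; for every edge, both endpoints lie together in some bag; and for every vertex, the bags containing it form a connected subtree. Here edge (f,d) lies in no bag, so the decomposition is invalid.

No — edge (f,d) lies in no bag.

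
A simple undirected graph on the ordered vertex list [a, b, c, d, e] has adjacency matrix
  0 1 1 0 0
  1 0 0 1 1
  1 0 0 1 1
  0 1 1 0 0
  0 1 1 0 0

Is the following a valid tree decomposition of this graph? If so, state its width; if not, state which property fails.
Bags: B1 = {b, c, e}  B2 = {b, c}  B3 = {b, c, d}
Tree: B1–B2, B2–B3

A tree decomposition must satisfy three properties: every vertex lies in some bag; for every edge, both endpoints lie together in some bag; and for every vertex, the bags containing it form a connected subtree. Here vertex a appears in no bag, so the decomposition is invalid.

No — vertex a appears in no bag.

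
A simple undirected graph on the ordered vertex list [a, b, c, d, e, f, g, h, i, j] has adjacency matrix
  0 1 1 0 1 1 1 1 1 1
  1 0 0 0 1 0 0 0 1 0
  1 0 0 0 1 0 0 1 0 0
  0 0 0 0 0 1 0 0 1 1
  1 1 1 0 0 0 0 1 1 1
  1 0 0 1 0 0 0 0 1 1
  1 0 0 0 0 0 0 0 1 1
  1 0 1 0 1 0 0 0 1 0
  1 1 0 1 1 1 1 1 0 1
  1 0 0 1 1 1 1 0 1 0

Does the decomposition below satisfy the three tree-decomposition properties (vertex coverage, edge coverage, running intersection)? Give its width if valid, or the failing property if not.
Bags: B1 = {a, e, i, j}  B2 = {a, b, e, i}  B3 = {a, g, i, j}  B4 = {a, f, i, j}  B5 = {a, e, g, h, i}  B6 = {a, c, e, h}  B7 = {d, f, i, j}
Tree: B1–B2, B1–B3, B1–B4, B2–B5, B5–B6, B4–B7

A tree decomposition must satisfy three properties: every vertex lies in some bag; for every edge, both endpoints lie together in some bag; and for every vertex, the bags containing it form a connected subtree. Here bags containing vertex g are not connected in the tree, so the decomposition is invalid.

No — bags containing vertex g are not connected in the tree.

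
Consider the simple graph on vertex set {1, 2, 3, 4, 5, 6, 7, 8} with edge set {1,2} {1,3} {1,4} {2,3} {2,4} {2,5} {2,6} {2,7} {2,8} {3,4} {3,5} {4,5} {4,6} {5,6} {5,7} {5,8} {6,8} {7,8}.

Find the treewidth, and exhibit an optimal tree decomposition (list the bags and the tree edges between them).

Each bag holds 4 vertices, so the decomposition has width 3, which upper-bounds the treewidth. Conversely, {1, 2, 3, 4} is a clique of size 4, and the vertices of any clique must share a bag in every tree decomposition; so some bag has ≥ 4 vertices and tw(G) ≥ 3. Therefore the treewidth is 3.

Treewidth 3.
One optimal decomposition is:
Bags: B1 = {2, 3, 4, 5}  B2 = {2, 4, 5, 6}  B3 = {2, 5, 6, 8}  B4 = {2, 5, 7, 8}  B5 = {1, 2, 3, 4}
Tree: B1–B2, B2–B3, B3–B4, B1–B5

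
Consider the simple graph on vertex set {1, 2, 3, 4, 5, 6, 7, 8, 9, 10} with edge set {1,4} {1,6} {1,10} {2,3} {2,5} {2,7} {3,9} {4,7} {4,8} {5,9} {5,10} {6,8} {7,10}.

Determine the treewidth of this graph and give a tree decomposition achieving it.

The largest bag has 3 vertices, giving width 2; this decomposition certifies tw(G) ≤ 2. For the lower bound, G contains the cycle 9–3–2–5–9, so G is not a forest; only forests have treewidth ≤ 1, hence tw(G) ≥ 2. Combining the bounds, tw(G) = 2.

Treewidth 2.
Bags: B1 = {3, 5, 9}  B2 = {2, 3, 5}  B3 = {2, 5, 10}  B4 = {2, 7, 10}  B5 = {1, 7, 10}  B6 = {1, 4, 7}  B7 = {1, 4, 6}  B8 = {4, 6, 8}
Tree: B1–B2, B2–B3, B3–B4, B4–B5, B5–B6, B6–B7, B7–B8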